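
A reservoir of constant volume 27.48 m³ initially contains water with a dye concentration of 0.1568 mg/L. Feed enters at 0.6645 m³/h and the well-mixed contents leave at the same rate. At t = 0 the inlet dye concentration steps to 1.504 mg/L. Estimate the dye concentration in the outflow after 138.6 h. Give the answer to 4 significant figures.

1.457 mg/L

Transient balance on the dissolved component: V dC/dt = Q(C_in − C).
Rewrite as dC/dt + C/τ = C_in/τ, τ = V/Q = 41.3544 h.
Solution: C(t) = C_in + (C₀ − C_in) e^(−t/τ).
C(138.6) = 1.504 + (0.1568 − 1.504)·e^(−138.6/41.3544) = 1.504 + (-1.34720)·0.0350312 = 1.45681 mg/L.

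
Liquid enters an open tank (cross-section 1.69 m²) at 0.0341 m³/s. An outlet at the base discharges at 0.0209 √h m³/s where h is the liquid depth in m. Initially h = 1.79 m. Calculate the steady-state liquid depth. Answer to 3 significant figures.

Mass balance (ρ constant): A dh/dt = Q_in − 0.0209 √h. At steady state dh/dt = 0:
Q_in = 0.0209 √h_ss ⇒ √h_ss = 0.0341/0.0209 = 1.6316.
h_ss = 1.6316² = 2.6620 m. (Since h₀ = 1.79 m < h_ss, the level will rise toward this value.)

2.66 m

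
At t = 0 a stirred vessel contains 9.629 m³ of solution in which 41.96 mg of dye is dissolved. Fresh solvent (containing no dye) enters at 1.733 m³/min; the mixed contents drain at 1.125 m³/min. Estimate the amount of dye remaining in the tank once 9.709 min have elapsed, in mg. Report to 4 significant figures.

Let m(t) be the amount of dye. Volume: V(t) = V₀ + (Q_in − Q_out) t = 9.629 + 0.608000 t; V(9.709) = 15.5321 m³.
Solute balance: dm/dt = 0 − Q_out C = −Q_out m/V(t).
dm/m = −Q_out dt/(V₀ + 0.608000 t); integrating gives ln(m/m₀) = −(Q_out/(Q_in−Q_out)) ln(V/V₀).
m = m₀ (V₀/V)^(Q_out/(Q_in−Q_out)) = 41.96 × (9.629/15.5321)^(1.85033) = 17.3228 mg.

17.32 mg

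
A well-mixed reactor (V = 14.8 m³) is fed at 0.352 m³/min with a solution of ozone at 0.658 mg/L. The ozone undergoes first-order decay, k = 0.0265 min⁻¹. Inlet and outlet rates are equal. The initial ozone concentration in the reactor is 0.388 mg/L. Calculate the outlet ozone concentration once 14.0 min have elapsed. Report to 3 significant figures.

V dC/dt = Q(C_in − C) − k V C.
dC/dt = (Q/V) C_in − (Q/V + k) C; effective rate a = Q/V + k = 0.023784 + 0.0265 = 0.050284 min⁻¹.
C_ss = Q C_in/(Q + kV) = 0.31123 mg/L; C(t) = C_ss + (C₀ − C_ss) e^(−a t).
C(14.0) = 0.31123 + (0.076772)·e^(−0.050284·14.0) = 0.31123 + (0.076772)·0.49462 = 0.34920 mg/L.

0.349 mg/L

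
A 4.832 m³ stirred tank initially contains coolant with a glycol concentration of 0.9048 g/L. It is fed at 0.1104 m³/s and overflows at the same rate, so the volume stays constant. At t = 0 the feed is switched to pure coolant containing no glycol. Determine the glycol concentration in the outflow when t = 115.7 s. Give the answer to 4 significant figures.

0.06434 g/L

Unsteady species balance (constant V, well mixed): V dC/dt = Q(C_in − C).
Rewrite as dC/dt + C/τ = C_in/τ, τ = V/Q = 43.7681 s.
This is linear first-order; C(t) = C_in + (C₀ − C_in) e^(−t/τ).
C(115.7) = 0 + (0.9048 − 0)·e^(−115.7/43.7681) = 0 + (0.904800)·0.0711136 = 0.0643436 g/L.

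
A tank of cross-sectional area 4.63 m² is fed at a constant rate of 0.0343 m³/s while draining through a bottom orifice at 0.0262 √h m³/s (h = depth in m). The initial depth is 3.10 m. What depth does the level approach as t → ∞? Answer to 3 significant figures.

1.71 m

A dh/dt = Q_in − 0.0262 √h. Steady state requires inflow = outflow:
Q_in = 0.0262 √h_ss ⇒ √h_ss = 0.0343/0.0262 = 1.3092.
h_ss = 1.3092² = 1.7139 m. (Since h₀ = 3.10 m > h_ss, the level will fall toward this value.)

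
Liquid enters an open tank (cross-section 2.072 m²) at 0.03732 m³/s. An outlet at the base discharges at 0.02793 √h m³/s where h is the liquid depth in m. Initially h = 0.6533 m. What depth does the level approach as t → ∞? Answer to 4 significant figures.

1.785 m

A dh/dt = Q_in − 0.02793 √h. Steady state requires inflow = outflow:
Q_in = 0.02793 √h_ss ⇒ √h_ss = 0.03732/0.02793 = 1.33620.
h_ss = 1.33620² = 1.78542 m. (Since h₀ = 0.6533 m < h_ss, the level will rise toward this value.)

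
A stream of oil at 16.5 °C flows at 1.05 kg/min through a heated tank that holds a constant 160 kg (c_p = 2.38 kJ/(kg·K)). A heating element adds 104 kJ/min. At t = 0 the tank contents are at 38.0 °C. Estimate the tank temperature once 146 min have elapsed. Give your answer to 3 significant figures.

50.4 °C

Unsteady energy balance on the tank contents: M c_p dT/dt = ṁ c_p (T_in − T) + 104.
Rearrange: dT/dt = (T_ss − T)/τ with τ = M/ṁ = 152.38 min and T_ss = T_in + Q̇/(ṁ c_p) = 58.117 °C.
T approaches T_ss exponentially: T(t) = T_ss + (T₀ − T_ss) e^(−t/τ).
T(146) = 58.117 + (-20.117)·e^(−146/152.38) = 58.117 + (-20.117)·0.38361 = 50.400 °C.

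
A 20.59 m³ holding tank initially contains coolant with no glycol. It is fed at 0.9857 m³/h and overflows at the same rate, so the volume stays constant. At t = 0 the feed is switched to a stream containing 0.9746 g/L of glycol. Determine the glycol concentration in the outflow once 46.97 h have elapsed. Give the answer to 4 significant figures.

Unsteady species balance (constant V, well mixed): V dC/dt = Q(C_in − C).
Time constant τ = V/Q = 20.59/0.9857 = 20.8887 h.
This is linear first-order; C(t) = C_in + (C₀ − C_in) e^(−t/τ).
C(46.97) = 0.9746 + (0 − 0.9746)·e^(−46.97/20.8887) = 0.9746 + (-0.974600)·0.105549 = 0.871732 g/L.

0.8717 g/L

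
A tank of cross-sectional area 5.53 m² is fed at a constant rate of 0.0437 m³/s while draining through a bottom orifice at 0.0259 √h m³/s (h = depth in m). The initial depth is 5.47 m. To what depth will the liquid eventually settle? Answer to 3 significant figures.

2.85 m

A dh/dt = Q_in − 0.0259 √h. Steady state requires inflow = outflow:
Q_in = 0.0259 √h_ss ⇒ √h_ss = 0.0437/0.0259 = 1.6873.
h_ss = 1.6873² = 2.8468 m. (Since h₀ = 5.47 m > h_ss, the level will fall toward this value.)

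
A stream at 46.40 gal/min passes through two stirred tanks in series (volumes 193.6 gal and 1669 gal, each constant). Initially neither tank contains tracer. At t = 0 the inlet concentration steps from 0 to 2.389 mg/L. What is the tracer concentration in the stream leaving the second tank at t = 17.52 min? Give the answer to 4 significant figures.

Time constants: τᵢ = Vᵢ/Q for each well-mixed tank.
τ₁ = 193.6/46.40 = 4.17241 min; τ₂ = 1669/46.40 = 35.9698 min.
Solving the cascade with C₁(0)=C₂(0)=0 gives C₂(t) = C_in[1 − (τ₁ e^(−t/τ₁) − τ₂ e^(−t/τ₂))/(τ₁ − τ₂)].
At t = 17.52: e^(−t/τ₁) = 0.0150105, e^(−t/τ₂) = 0.614421.
C₂ = 2.389·[1 − (4.17241·0.0150105 − 35.9698·0.614421)/(-31.7974)] = 2.389·0.306925 = 0.733244 mg/L.

0.7332 mg/L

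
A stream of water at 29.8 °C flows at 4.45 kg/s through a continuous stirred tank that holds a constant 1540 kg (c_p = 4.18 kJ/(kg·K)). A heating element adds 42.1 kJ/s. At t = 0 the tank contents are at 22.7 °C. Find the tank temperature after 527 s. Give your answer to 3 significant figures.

First-law balance (no shaft work): M c_p dT/dt = ṁ c_p (T_in − T) + 42.1.
τ = M/ṁ = 346.07 s; T_ss = T_in + Q̇/(ṁ c_p) = 29.8 + 42.1/(4.45·4.18) = 32.063 °C.
T approaches T_ss exponentially: T(t) = T_ss + (T₀ − T_ss) e^(−t/τ).
T(527) = 32.063 + (-9.3633)·e^(−527/346.07) = 32.063 + (-9.3633)·0.21809 = 30.021 °C.

30.0 °C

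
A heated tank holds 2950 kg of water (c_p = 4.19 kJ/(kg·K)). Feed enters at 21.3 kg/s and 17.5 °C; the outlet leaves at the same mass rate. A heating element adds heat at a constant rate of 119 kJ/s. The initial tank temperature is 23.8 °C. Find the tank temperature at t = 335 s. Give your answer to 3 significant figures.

19.3 °C

Unsteady energy balance on the tank contents: M c_p dT/dt = ṁ c_p (T_in − T) + 119.
Rearrange: dT/dt = (T_ss − T)/τ with τ = M/ṁ = 138.50 s and T_ss = T_in + Q̇/(ṁ c_p) = 18.833 °C.
Solution: T(t) = T_ss + (T₀ − T_ss) e^(−t/τ).
T(335) = 18.833 + (4.9666)·e^(−335/138.50) = 18.833 + (4.9666)·0.089027 = 19.276 °C.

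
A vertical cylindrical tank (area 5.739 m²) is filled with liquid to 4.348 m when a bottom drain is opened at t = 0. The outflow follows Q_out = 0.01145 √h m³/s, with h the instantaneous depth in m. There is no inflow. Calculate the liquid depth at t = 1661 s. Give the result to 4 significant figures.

0.1834 m

Volume balance on the tank: A dh/dt = −0.01145 √h.
This is separable: 2 d(√h)/dt = −0.01145/A, so √h = √h₀ − (0.01145/(2A)) t.
√h = √4.348 − 0.01145·1661/(2·5.739) = 2.08519 − 1.65695 = 0.428238.
h = 0.428238² = 0.183388 m.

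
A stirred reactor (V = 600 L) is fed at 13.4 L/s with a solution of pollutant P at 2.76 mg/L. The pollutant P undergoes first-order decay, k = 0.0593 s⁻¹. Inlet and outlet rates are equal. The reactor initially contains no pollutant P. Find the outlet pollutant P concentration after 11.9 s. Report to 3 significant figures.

Accumulation = in − out − consumed: V dC/dt = Q C_in − Q C − k V C.
dC/dt = (Q/V) C_in − (Q/V + k) C; effective rate a = Q/V + k = 0.022333 + 0.0593 = 0.081633 s⁻¹.
C_ss = Q C_in/(Q + kV) = 0.75508 mg/L; C(t) = C_ss + (C₀ − C_ss) e^(−a t).
C(11.9) = 0.75508 + (-0.75508)·e^(−0.081633·11.9) = 0.75508 + (-0.75508)·0.37854 = 0.46926 mg/L.

0.469 mg/L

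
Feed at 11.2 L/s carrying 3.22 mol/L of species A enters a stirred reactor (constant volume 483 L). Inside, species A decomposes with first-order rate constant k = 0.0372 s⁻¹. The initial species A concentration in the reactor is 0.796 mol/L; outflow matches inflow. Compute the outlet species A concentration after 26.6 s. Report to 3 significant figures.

1.15 mol/L

Species balance: V dC/dt = Q C_in − Q C − k V C.
dC/dt = (Q/V) C_in − (Q/V + k) C; effective rate a = Q/V + k = 0.023188 + 0.0372 = 0.060388 s⁻¹.
C_ss = Q C_in/(Q + kV) = 1.2364 mol/L; C(t) = C_ss + (C₀ − C_ss) e^(−a t).
C(26.6) = 1.2364 + (-0.44044)·e^(−0.060388·26.6) = 1.2364 + (-0.44044)·0.20062 = 1.1481 mol/L.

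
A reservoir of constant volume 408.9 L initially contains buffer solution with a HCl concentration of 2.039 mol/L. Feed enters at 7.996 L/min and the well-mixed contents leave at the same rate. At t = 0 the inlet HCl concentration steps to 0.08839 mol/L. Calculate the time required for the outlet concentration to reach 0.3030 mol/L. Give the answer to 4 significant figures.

Species balance: V dC/dt = Q(C_in − C) ⇒ τ = V/Q = 51.1381 min.
C(t) = C_in + (C₀ − C_in) e^(−t/τ). Set C = 0.3030 and solve for t:
e^(−t/τ) = (C − C_in)/(C₀ − C_in) = (0.3030 − 0.08839)/(2.039 − 0.08839) = 0.110022
t = −τ ln(…) = 51.1381 × 2.20707 = 112.866 min.

112.9 min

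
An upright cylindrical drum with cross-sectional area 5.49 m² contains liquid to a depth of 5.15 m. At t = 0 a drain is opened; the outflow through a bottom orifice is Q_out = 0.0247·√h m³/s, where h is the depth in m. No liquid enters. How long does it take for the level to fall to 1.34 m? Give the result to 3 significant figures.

494 s

Unsteady balance on liquid volume: A dh/dt = −0.0247 √h.
∫ h^(−1/2) dh = −(0.0247/A) ∫ dt, giving 2√h = 2√h₀ − (0.0247/A) t.
t = 2A(√h₀ − √h)/0.0247 = 2·5.49·(√5.15 − √1.34)/0.0247
  = 10.980 × (2.2694 − 1.1576) / 0.0247 = 494.22 s.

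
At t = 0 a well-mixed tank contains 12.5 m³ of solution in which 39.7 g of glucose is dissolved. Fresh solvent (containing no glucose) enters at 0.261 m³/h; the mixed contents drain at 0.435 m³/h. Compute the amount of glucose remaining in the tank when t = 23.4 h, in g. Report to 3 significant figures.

14.8 g

Total volume: dV/dt = Q_in − Q_out = -0.17400 m³/h, so V(t) = 12.5 − 0.17400 t and V(23.4) = 8.4284 m³.
Solute balance: dm/dt = 0 − Q_out C = −Q_out m/V(t).
Separate: dm/m = −Q_out dt/V(t) ⇒ ln(m/m₀) = −(Q_out/(Q_in−Q_out)) ln(V/V₀).
m = m₀ (V₀/V)^(Q_out/(Q_in−Q_out)) = 39.7 × (12.5/8.4284)^(-2.5000) = 14.821 g.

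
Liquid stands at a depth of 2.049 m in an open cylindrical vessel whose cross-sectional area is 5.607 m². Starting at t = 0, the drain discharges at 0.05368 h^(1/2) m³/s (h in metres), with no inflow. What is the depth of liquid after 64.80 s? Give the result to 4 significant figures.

Mass balance (ρ constant): A dh/dt = −0.05368 √h.
∫ h^(−1/2) dh = −(0.05368/A) ∫ dt, giving 2√h = 2√h₀ − (0.05368/A) t.
√h = √2.049 − 0.05368·64.80/(2·5.607) = 1.43143 − 0.310189 = 1.12124.
h = 1.12124² = 1.25719 m.

1.257 m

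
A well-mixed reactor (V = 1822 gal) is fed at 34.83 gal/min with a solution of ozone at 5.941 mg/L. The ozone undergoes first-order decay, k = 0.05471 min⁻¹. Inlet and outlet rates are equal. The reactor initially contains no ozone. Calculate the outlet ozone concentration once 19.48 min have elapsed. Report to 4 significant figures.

1.173 mg/L

Accumulation = in − out − consumed: V dC/dt = Q C_in − Q C − k V C.
This is linear with rate a = Q/V + k = 0.0738264 min⁻¹.
C_ss = Q C_in/(Q + kV) = 1.53834 mg/L; C(t) = C_ss + (C₀ − C_ss) e^(−a t).
C(19.48) = 1.53834 + (-1.53834)·e^(−0.0738264·19.48) = 1.53834 + (-1.53834)·0.237369 = 1.17319 mg/L.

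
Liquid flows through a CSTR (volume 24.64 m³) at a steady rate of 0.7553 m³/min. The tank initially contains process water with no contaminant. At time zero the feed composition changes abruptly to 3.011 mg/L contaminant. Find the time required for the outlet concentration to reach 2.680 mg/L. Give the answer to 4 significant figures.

Species balance: V dC/dt = Q(C_in − C) ⇒ τ = V/Q = 32.6228 min.
C(t) = C_in + (C₀ − C_in) e^(−t/τ). Set C = 2.680 and solve for t:
e^(−t/τ) = (C − C_in)/(C₀ − C_in) = (2.680 − 3.011)/(0 − 3.011) = 0.109930
t = −τ ln(…) = 32.6228 × 2.20791 = 72.0282 min.

72.03 min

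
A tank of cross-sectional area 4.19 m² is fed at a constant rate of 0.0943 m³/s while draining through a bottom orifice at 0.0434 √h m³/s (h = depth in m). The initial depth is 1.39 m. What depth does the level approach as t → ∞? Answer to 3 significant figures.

Volume balance on the tank: A dh/dt = Q_in − 0.0434 √h. At steady state dh/dt = 0:
Q_in = 0.0434 √h_ss ⇒ √h_ss = 0.0943/0.0434 = 2.1728.
h_ss = 2.1728² = 4.7211 m. (Since h₀ = 1.39 m < h_ss, the level will rise toward this value.)

4.72 m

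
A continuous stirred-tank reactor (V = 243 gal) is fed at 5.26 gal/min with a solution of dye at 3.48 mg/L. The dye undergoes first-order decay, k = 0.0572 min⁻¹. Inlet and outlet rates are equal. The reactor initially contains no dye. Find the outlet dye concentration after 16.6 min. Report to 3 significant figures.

Accumulation = in − out − consumed: V dC/dt = Q C_in − Q C − k V C.
dC/dt = (Q/V) C_in − (Q/V + k) C; effective rate a = Q/V + k = 0.021646 + 0.0572 = 0.078846 min⁻¹.
C_ss = Q C_in/(Q + kV) = 0.95539 mg/L; C(t) = C_ss + (C₀ − C_ss) e^(−a t).
C(16.6) = 0.95539 + (-0.95539)·e^(−0.078846·16.6) = 0.95539 + (-0.95539)·0.27013 = 0.69731 mg/L.

0.697 mg/L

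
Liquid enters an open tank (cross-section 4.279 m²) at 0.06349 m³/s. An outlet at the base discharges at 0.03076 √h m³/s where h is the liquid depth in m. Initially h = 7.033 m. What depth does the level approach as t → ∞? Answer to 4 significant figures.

A dh/dt = Q_in − 0.03076 √h. Steady state requires inflow = outflow:
Q_in = 0.03076 √h_ss ⇒ √h_ss = 0.06349/0.03076 = 2.06404.
h_ss = 2.06404² = 4.26028 m. (Since h₀ = 7.033 m > h_ss, the level will fall toward this value.)

4.260 m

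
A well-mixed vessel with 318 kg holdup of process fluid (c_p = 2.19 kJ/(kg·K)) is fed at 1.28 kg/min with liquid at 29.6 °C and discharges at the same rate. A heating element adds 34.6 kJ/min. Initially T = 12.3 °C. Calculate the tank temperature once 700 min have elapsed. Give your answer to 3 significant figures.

M c_p dT/dt = ṁ c_p (T_in − T) + Q̇.
τ = M/ṁ = 248.44 min; T_ss = T_in + Q̇/(ṁ c_p) = 29.6 + 34.6/(1.28·2.19) = 41.943 °C.
Solution: T(t) = T_ss + (T₀ − T_ss) e^(−t/τ).
T(700) = 41.943 + (-29.643)·e^(−700/248.44) = 41.943 + (-29.643)·0.059749 = 40.172 °C.

40.2 °C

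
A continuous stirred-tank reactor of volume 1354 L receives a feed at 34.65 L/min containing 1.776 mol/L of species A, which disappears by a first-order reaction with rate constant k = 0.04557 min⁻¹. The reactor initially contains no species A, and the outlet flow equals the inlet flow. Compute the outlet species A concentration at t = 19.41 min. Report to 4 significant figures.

Accumulation = in − out − consumed: V dC/dt = Q C_in − Q C − k V C.
dC/dt = (Q/V) C_in − (Q/V + k) C; effective rate a = Q/V + k = 0.0255908 + 0.04557 = 0.0711608 min⁻¹.
C_ss = Q C_in/(Q + kV) = 0.638685 mol/L; C(t) = C_ss + (C₀ − C_ss) e^(−a t).
C(19.41) = 0.638685 + (-0.638685)·e^(−0.0711608·19.41) = 0.638685 + (-0.638685)·0.251269 = 0.478203 mol/L.

0.4782 mol/L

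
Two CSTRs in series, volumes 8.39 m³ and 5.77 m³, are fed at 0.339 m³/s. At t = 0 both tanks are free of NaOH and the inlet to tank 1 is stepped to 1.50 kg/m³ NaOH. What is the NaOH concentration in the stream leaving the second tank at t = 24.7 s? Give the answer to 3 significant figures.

Time constants: τᵢ = Vᵢ/Q for each well-mixed tank.
τ₁ = 8.39/0.339 = 24.749 s; τ₂ = 5.77/0.339 = 17.021 s.
Tank 1: C₁ = C_in(1 − e^(−t/τ₁)). Tank 2 (τ₁ ≠ τ₂): C₂ = C_in[1 − (τ₁ e^(−t/τ₁) − τ₂ e^(−t/τ₂))/(τ₁ − τ₂)].
At t = 24.7: e^(−t/τ₁) = 0.36861, e^(−t/τ₂) = 0.23429.
C₂ = 1.50·[1 − (24.749·0.36861 − 17.021·0.23429)/(7.7286)] = 1.50·0.33558 = 0.50337 kg/m³.

0.503 kg/m³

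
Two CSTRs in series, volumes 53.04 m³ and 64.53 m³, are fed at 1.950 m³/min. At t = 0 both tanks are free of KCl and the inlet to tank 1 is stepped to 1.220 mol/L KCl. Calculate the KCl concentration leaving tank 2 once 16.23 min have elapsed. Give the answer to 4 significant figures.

0.1253 mol/L

Time constants: τᵢ = Vᵢ/Q for each well-mixed tank.
τ₁ = 53.04/1.950 = 27.2000 min; τ₂ = 64.53/1.950 = 33.0923 min.
Tank 1: C₁ = C_in(1 − e^(−t/τ₁)). Tank 2 (τ₁ ≠ τ₂): C₂ = C_in[1 − (τ₁ e^(−t/τ₁) − τ₂ e^(−t/τ₂))/(τ₁ − τ₂)].
At t = 16.23: e^(−t/τ₁) = 0.550631, e^(−t/τ₂) = 0.612353.
C₂ = 1.220·[1 − (27.2000·0.550631 − 33.0923·0.612353)/(-5.89231)] = 1.220·0.102724 = 0.125324 mol/L.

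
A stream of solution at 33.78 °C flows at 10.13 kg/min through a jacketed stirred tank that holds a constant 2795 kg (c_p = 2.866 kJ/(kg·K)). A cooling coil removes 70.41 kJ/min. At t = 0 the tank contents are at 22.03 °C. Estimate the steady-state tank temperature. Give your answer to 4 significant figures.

31.35 °C

M c_p dT/dt = ṁ c_p (T_in − T) − Q̇.
At steady state dT/dt = 0 ⇒ T_ss = T_in − Q̇/(ṁ c_p) = 33.78 − 70.41/(10.13·2.866) = 31.3548 °C.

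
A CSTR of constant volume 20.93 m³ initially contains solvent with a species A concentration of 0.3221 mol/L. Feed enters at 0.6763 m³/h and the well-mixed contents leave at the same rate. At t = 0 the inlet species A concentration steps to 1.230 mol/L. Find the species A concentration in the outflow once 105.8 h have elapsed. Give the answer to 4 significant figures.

1.200 mol/L

Unsteady species balance (constant V, well mixed): V dC/dt = Q(C_in − C).
Time constant τ = V/Q = 20.93/0.6763 = 30.9478 h.
Solution: C(t) = C_in + (C₀ − C_in) e^(−t/τ).
C(105.8) = 1.230 + (0.3221 − 1.230)·e^(−105.8/30.9478) = 1.230 + (-0.907900)·0.0327563 = 1.20026 mol/L.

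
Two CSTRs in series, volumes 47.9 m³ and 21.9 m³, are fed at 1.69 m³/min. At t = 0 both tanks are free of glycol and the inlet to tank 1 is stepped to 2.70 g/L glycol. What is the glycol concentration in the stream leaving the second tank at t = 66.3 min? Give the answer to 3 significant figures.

Species balance on tank i: dCᵢ/dt = (Cᵢ₋₁ − Cᵢ)/τᵢ with τᵢ = Vᵢ/Q.
τ₁ = 47.9/1.69 = 28.343 min; τ₂ = 21.9/1.69 = 12.959 min.
Tank 1: C₁ = C_in(1 − e^(−t/τ₁)). Tank 2 (τ₁ ≠ τ₂): C₂ = C_in[1 − (τ₁ e^(−t/τ₁) − τ₂ e^(−t/τ₂))/(τ₁ − τ₂)].
At t = 66.3: e^(−t/τ₁) = 0.096406, e^(−t/τ₂) = 0.0059982.
C₂ = 2.70·[1 − (28.343·0.096406 − 12.959·0.0059982)/(15.385)] = 2.70·0.82744 = 2.2341 g/L.

2.23 g/L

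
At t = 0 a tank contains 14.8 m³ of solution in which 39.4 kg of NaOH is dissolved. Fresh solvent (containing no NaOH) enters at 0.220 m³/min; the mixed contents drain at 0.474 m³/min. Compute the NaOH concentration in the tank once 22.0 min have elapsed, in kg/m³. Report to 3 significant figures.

Let m(t) be the amount of NaOH. Volume: V(t) = V₀ + (Q_in − Q_out) t = 14.8 − 0.25400 t; V(22.0) = 9.2120 m³.
Species balance (pure solvent in): dm/dt = −Q_out · m/V(t).
dm/m = −Q_out dt/(V₀ − 0.25400 t); integrating gives ln(m/m₀) = −(Q_out/(Q_in−Q_out)) ln(V/V₀).
m = m₀ (V₀/V)^(Q_out/(Q_in−Q_out)) = 39.4 × (14.8/9.2120)^(-1.8661) = 16.265 kg.
C = m/V = 16.265/9.2120 = 1.7656 kg/m³.

1.77 kg/m³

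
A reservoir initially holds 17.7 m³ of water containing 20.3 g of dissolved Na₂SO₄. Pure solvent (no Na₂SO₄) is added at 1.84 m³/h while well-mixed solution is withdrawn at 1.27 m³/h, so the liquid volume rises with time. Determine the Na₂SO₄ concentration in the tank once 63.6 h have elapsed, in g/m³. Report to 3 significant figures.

Total volume: dV/dt = Q_in − Q_out = 0.57000 m³/h, so V(t) = 17.7 + 0.57000 t and V(63.6) = 53.952 m³.
No Na₂SO₄ enters, so dm/dt = −Q_out · (m/V).
dm/m = −Q_out dt/(V₀ + 0.57000 t); integrating gives ln(m/m₀) = −(Q_out/(Q_in−Q_out)) ln(V/V₀).
m = m₀ (V₀/V)^(Q_out/(Q_in−Q_out)) = 20.3 × (17.7/53.952)^(2.2281) = 1.6945 g.
C = m/V = 1.6945/53.952 = 0.031407 g/m³.

0.0314 g/m³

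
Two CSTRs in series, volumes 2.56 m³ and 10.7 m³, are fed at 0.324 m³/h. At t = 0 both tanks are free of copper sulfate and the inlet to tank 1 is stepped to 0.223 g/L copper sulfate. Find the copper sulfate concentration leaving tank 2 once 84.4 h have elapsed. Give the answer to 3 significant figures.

0.200 g/L

Each tank obeys Vᵢ dCᵢ/dt = Q(Cᵢ₋₁ − Cᵢ), so τᵢ = Vᵢ/Q.
τ₁ = 2.56/0.324 = 7.9012 h; τ₂ = 10.7/0.324 = 33.025 h.
Solving the cascade with C₁(0)=C₂(0)=0 gives C₂(t) = C_in[1 − (τ₁ e^(−t/τ₁) − τ₂ e^(−t/τ₂))/(τ₁ − τ₂)].
At t = 84.4: e^(−t/τ₁) = 2.2957e-05, e^(−t/τ₂) = 0.077641.
C₂ = 0.223·[1 − (7.9012·2.2957e-05 − 33.025·0.077641)/(-25.123)] = 0.223·0.89795 = 0.20024 g/L.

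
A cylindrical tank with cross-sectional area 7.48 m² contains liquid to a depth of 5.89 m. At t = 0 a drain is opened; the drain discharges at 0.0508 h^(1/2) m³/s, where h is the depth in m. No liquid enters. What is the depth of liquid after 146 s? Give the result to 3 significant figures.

3.73 m

A dh/dt = −Q_out = −0.0508 √h.
∫ h^(−1/2) dh = −(0.0508/A) ∫ dt, giving 2√h = 2√h₀ − (0.0508/A) t.
√h = √5.89 − 0.0508·146/(2·7.48) = 2.4269 − 0.49578 = 1.9312.
h = 1.9312² = 3.7294 m.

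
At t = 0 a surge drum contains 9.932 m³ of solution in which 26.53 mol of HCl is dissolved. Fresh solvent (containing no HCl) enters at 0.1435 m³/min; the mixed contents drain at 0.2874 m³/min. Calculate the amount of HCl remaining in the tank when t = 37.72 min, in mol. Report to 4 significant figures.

Total volume: dV/dt = Q_in − Q_out = -0.143900 m³/min, so V(t) = 9.932 − 0.143900 t and V(37.72) = 4.50409 m³.
Solute balance: dm/dt = 0 − Q_out C = −Q_out m/V(t).
Separate: dm/m = −Q_out dt/V(t) ⇒ ln(m/m₀) = −(Q_out/(Q_in−Q_out)) ln(V/V₀).
m = m₀ (V₀/V)^(Q_out/(Q_in−Q_out)) = 26.53 × (9.932/4.50409)^(-1.99722) = 5.46806 mol.

5.468 mol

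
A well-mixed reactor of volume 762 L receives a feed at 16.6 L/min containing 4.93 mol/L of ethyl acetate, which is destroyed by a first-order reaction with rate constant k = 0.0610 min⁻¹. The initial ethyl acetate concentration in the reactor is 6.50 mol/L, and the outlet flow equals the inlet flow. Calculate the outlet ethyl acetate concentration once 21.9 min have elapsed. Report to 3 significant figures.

Species balance: V dC/dt = Q C_in − Q C − k V C.
This is linear with rate a = Q/V + k = 0.082785 min⁻¹.
C_ss = Q C_in/(Q + kV) = 1.2973 mol/L; C(t) = C_ss + (C₀ − C_ss) e^(−a t).
C(21.9) = 1.2973 + (5.2027)·e^(−0.082785·21.9) = 1.2973 + (5.2027)·0.16317 = 2.1462 mol/L.

2.15 mol/L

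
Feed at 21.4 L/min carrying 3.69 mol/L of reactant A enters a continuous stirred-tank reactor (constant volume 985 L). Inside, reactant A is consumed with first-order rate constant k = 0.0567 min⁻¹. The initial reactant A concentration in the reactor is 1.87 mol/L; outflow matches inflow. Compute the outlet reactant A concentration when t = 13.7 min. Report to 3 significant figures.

1.31 mol/L

Accumulation = in − out − consumed: V dC/dt = Q C_in − Q C − k V C.
dC/dt = (Q/V) C_in − (Q/V + k) C; effective rate a = Q/V + k = 0.021726 + 0.0567 = 0.078426 min⁻¹.
C_ss = Q C_in/(Q + kV) = 1.0222 mol/L; C(t) = C_ss + (C₀ − C_ss) e^(−a t).
C(13.7) = 1.0222 + (0.84778)·e^(−0.078426·13.7) = 1.0222 + (0.84778)·0.34149 = 1.3117 mol/L.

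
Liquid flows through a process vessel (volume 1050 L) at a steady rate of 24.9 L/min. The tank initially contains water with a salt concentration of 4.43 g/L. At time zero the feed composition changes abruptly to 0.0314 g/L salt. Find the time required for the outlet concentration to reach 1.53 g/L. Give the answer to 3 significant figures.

45.4 min

Accumulation = in − out for the solute gives V dC/dt = Q(C_in − C), so τ = V/Q = 42.169 min.
C(t) = C_in + (C₀ − C_in) e^(−t/τ). Set C = 1.53 and solve for t:
e^(−t/τ) = (C − C_in)/(C₀ − C_in) = (1.53 − 0.0314)/(4.43 − 0.0314) = 0.34070
t = −τ ln(…) = 42.169 × 1.0768 = 45.405 min.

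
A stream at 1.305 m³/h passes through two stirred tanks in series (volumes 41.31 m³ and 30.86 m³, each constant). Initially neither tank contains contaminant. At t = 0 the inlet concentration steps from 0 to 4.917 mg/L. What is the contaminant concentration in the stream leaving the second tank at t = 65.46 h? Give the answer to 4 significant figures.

Time constants: τᵢ = Vᵢ/Q for each well-mixed tank.
τ₁ = 41.31/1.305 = 31.6552 h; τ₂ = 30.86/1.305 = 23.6475 h.
Tank 1: C₁ = C_in(1 − e^(−t/τ₁)). Tank 2 (τ₁ ≠ τ₂): C₂ = C_in[1 − (τ₁ e^(−t/τ₁) − τ₂ e^(−t/τ₂))/(τ₁ − τ₂)].
At t = 65.46: e^(−t/τ₁) = 0.126450, e^(−t/τ₂) = 0.0627776.
C₂ = 4.917·[1 − (31.6552·0.126450 − 23.6475·0.0627776)/(8.00766)] = 4.917·0.685519 = 3.37070 mg/L.

3.371 mg/L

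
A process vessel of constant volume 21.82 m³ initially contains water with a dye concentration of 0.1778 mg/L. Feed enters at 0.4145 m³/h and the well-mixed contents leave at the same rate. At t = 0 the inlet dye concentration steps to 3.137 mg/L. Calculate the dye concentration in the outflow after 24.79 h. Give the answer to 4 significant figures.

1.289 mg/L

Accumulation = in − out for the solute gives V dC/dt = Q(C_in − C).
Time constant τ = V/Q = 21.82/0.4145 = 52.6417 h.
C approaches C_in exponentially: C(t) = C_in + (C₀ − C_in) e^(−t/τ).
C(24.79) = 3.137 + (0.1778 − 3.137)·e^(−24.79/52.6417) = 3.137 + (-2.95920)·0.624428 = 1.28919 mg/L.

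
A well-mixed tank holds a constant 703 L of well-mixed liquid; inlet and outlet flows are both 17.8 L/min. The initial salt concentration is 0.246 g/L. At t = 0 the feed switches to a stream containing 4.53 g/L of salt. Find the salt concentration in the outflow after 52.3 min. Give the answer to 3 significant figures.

3.39 g/L

Mass balance on the solute (V constant): V dC/dt = Q(C_in − C).
Time constant τ = V/Q = 703/17.8 = 39.494 min.
C approaches C_in exponentially: C(t) = C_in + (C₀ − C_in) e^(−t/τ).
C(52.3) = 4.53 + (0.246 − 4.53)·e^(−52.3/39.494) = 4.53 + (-4.2840)·0.26601 = 3.3904 g/L.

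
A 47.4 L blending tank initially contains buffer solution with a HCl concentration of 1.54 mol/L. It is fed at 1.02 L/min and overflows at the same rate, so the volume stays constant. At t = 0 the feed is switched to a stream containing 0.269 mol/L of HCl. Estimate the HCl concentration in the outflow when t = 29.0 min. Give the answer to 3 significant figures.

0.950 mol/L

Mass balance on the solute (V constant): V dC/dt = Q(C_in − C).
Rewrite as dC/dt + C/τ = C_in/τ, τ = V/Q = 46.471 min.
Integrating: C(t) = C_in + (C₀ − C_in) e^(−t/τ).
C(29.0) = 0.269 + (1.54 − 0.269)·e^(−29.0/46.471) = 0.269 + (1.2710)·0.53577 = 0.94996 mol/L.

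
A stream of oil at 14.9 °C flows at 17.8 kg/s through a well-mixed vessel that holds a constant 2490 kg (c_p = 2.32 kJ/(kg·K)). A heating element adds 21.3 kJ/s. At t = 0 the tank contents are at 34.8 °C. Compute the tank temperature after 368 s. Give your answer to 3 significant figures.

Heat balance on the well-mixed liquid: M c_p dT/dt = ṁ c_p (T_in − T) + 21.3.
τ = M/ṁ = 139.89 s; T_ss = T_in + Q̇/(ṁ c_p) = 14.9 + 21.3/(17.8·2.32) = 15.416 °C.
Integrating: T(t) = T_ss + (T₀ − T_ss) e^(−t/τ).
T(368) = 15.416 + (19.384)·e^(−368/139.89) = 15.416 + (19.384)·0.072029 = 16.812 °C.

16.8 °C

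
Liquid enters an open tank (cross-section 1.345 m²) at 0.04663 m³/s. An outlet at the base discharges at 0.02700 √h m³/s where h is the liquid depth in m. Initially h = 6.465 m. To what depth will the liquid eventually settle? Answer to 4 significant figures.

2.983 m

Mass balance (ρ constant): A dh/dt = Q_in − 0.02700 √h. At steady state dh/dt = 0:
Q_in = 0.02700 √h_ss ⇒ √h_ss = 0.04663/0.02700 = 1.72704.
h_ss = 1.72704² = 2.98266 m. (Since h₀ = 6.465 m > h_ss, the level will fall toward this value.)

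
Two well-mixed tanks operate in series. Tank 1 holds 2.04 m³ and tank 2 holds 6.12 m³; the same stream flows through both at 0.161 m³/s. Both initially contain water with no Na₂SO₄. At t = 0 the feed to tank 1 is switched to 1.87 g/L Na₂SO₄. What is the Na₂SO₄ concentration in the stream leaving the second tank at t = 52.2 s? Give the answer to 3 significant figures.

1.17 g/L

Each tank obeys Vᵢ dCᵢ/dt = Q(Cᵢ₋₁ − Cᵢ), so τᵢ = Vᵢ/Q.
τ₁ = 2.04/0.161 = 12.671 s; τ₂ = 6.12/0.161 = 38.012 s.
Solving the cascade with C₁(0)=C₂(0)=0 gives C₂(t) = C_in[1 − (τ₁ e^(−t/τ₁) − τ₂ e^(−t/τ₂))/(τ₁ − τ₂)].
At t = 52.2: e^(−t/τ₁) = 0.016249, e^(−t/τ₂) = 0.25329.
C₂ = 1.87·[1 − (12.671·0.016249 − 38.012·0.25329)/(-25.342)] = 1.87·0.62820 = 1.1747 g/L.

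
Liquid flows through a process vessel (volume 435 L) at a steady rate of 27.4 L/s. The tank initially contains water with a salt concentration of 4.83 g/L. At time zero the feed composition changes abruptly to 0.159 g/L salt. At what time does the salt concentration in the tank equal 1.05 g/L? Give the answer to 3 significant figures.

Species balance: V dC/dt = Q(C_in − C) ⇒ τ = V/Q = 15.876 s.
C(t) = C_in + (C₀ − C_in) e^(−t/τ). Set C = 1.05 and solve for t:
e^(−t/τ) = (C − C_in)/(C₀ − C_in) = (1.05 − 0.159)/(4.83 − 0.159) = 0.19075
t = −τ ln(…) = 15.876 × 1.6568 = 26.303 s.

26.3 s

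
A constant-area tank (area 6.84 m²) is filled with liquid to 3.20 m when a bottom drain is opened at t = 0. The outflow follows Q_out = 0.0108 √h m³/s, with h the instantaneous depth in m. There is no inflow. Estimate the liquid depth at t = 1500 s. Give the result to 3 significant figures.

0.366 m

Mass balance (ρ constant): A dh/dt = −0.0108 √h.
Separate and integrate: 2(√h − √h₀) = −(0.0108/A) t.
√h = √3.20 − 0.0108·1500/(2·6.84) = 1.7889 − 1.1842 = 0.60464.
h = 0.60464² = 0.36559 m.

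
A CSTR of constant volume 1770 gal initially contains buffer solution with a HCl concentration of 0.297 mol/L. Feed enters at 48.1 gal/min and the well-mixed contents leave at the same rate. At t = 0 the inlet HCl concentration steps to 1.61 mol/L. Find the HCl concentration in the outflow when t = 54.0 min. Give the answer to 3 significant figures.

Mass balance on the solute (V constant): V dC/dt = Q(C_in − C).
Time constant τ = V/Q = 1770/48.1 = 36.798 min.
Integrating: C(t) = C_in + (C₀ − C_in) e^(−t/τ).
C(54.0) = 1.61 + (0.297 − 1.61)·e^(−54.0/36.798) = 1.61 + (-1.3130)·0.23051 = 1.3073 mol/L.

1.31 mol/L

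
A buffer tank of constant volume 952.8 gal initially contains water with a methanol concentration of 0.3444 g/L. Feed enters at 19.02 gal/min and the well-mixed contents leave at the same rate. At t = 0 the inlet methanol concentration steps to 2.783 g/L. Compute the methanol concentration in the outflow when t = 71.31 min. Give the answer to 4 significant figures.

Unsteady species balance (constant V, well mixed): V dC/dt = Q(C_in − C).
So dC/dt = (C_in − C)/τ with τ = V/Q = 952.8/19.02 = 50.0946 min.
Integrating: C(t) = C_in + (C₀ − C_in) e^(−t/τ).
C(71.31) = 2.783 + (0.3444 − 2.783)·e^(−71.31/50.0946) = 2.783 + (-2.43860)·0.240868 = 2.19562 g/L.

2.196 g/L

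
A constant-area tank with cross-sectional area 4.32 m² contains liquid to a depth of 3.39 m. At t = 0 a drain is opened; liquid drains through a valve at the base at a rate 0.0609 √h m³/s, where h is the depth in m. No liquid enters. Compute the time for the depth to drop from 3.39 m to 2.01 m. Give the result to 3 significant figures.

With no inflow, A dh/dt = −0.0609 √h.
Separate and integrate: 2(√h − √h₀) = −(0.0609/A) t.
t = 2A(√h₀ − √h)/0.0609 = 2·4.32·(√3.39 − √2.01)/0.0609
  = 8.6400 × (1.8412 − 1.4177) / 0.0609 = 60.076 s.

60.1 s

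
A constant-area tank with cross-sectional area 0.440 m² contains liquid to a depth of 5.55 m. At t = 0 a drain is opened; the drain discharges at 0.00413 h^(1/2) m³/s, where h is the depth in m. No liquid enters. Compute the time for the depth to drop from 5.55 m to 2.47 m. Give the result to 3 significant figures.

With no inflow, A dh/dt = −0.00413 √h.
∫ h^(−1/2) dh = −(0.00413/A) ∫ dt, giving 2√h = 2√h₀ − (0.00413/A) t.
t = 2A(√h₀ − √h)/0.00413 = 2·0.440·(√5.55 − √2.47)/0.00413
  = 0.88000 × (2.3558 − 1.5716) / 0.00413 = 167.10 s.

167 s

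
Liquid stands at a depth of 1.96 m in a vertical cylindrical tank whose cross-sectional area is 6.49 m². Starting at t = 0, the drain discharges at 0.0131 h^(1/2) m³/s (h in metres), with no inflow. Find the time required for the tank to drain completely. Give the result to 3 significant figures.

1390 s

Accumulation of liquid (constant cross-section A): A dh/dt = −0.0131 √h.
This is separable: 2 d(√h)/dt = −0.0131/A, so √h = √h₀ − (0.0131/(2A)) t.
Tank is empty when √h = 0: t_empty = 2A√h₀/0.0131.
t_empty = 2·6.49·√1.96/0.0131 = 12.980·1.4000/0.0131 = 1387.2 s.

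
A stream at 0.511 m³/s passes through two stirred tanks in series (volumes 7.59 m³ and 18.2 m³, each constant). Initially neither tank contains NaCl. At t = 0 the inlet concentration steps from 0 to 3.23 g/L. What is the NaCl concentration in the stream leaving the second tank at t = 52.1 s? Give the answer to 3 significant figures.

Species balance on tank i: dCᵢ/dt = (Cᵢ₋₁ − Cᵢ)/τᵢ with τᵢ = Vᵢ/Q.
τ₁ = 7.59/0.511 = 14.853 s; τ₂ = 18.2/0.511 = 35.616 s.
Solving the cascade with C₁(0)=C₂(0)=0 gives C₂(t) = C_in[1 − (τ₁ e^(−t/τ₁) − τ₂ e^(−t/τ₂))/(τ₁ − τ₂)].
At t = 52.1: e^(−t/τ₁) = 0.029967, e^(−t/τ₂) = 0.23159.
C₂ = 3.23·[1 − (14.853·0.029967 − 35.616·0.23159)/(-20.763)] = 3.23·0.62418 = 2.0161 g/L.

2.02 g/L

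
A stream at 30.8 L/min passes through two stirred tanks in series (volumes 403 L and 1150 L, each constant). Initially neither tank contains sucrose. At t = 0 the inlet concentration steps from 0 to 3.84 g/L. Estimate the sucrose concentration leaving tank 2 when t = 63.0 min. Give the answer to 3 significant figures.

2.76 g/L

Time constants: τᵢ = Vᵢ/Q for each well-mixed tank.
τ₁ = 403/30.8 = 13.084 min; τ₂ = 1150/30.8 = 37.338 min.
Solving the cascade with C₁(0)=C₂(0)=0 gives C₂(t) = C_in[1 − (τ₁ e^(−t/τ₁) − τ₂ e^(−t/τ₂))/(τ₁ − τ₂)].
At t = 63.0: e^(−t/τ₁) = 0.0081081, e^(−t/τ₂) = 0.18502.
C₂ = 3.84·[1 − (13.084·0.0081081 − 37.338·0.18502)/(-24.253)] = 3.84·0.71954 = 2.7630 g/L.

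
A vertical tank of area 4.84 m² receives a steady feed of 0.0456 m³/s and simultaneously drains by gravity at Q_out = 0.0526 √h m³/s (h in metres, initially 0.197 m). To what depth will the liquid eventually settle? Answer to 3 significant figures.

Level balance: A dh/dt = 0.0456 − 0.0526 √h. Setting dh/dt = 0:
Q_in = 0.0526 √h_ss ⇒ √h_ss = 0.0456/0.0526 = 0.86692.
h_ss = 0.86692² = 0.75155 m. (Since h₀ = 0.197 m < h_ss, the level will rise toward this value.)

0.752 m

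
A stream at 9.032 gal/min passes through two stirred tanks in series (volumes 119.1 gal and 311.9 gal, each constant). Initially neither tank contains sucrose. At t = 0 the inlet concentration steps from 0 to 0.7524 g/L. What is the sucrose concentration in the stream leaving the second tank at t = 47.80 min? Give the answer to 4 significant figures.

Each tank obeys Vᵢ dCᵢ/dt = Q(Cᵢ₋₁ − Cᵢ), so τᵢ = Vᵢ/Q.
τ₁ = 119.1/9.032 = 13.1864 min; τ₂ = 311.9/9.032 = 34.5328 min.
Tank 1: C₁ = C_in(1 − e^(−t/τ₁)). Tank 2 (τ₁ ≠ τ₂): C₂ = C_in[1 − (τ₁ e^(−t/τ₁) − τ₂ e^(−t/τ₂))/(τ₁ − τ₂)].
At t = 47.80: e^(−t/τ₁) = 0.0266509, e^(−t/τ₂) = 0.250526.
C₂ = 0.7524·[1 − (13.1864·0.0266509 − 34.5328·0.250526)/(-21.3463)] = 0.7524·0.611178 = 0.459850 g/L.

0.4599 g/L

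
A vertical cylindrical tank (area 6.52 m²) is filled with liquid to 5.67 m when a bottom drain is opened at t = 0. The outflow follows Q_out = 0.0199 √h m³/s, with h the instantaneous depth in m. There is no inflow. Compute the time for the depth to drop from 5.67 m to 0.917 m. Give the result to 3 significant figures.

With no inflow, A dh/dt = −0.0199 √h.
Separate and integrate: 2(√h − √h₀) = −(0.0199/A) t.
t = 2A(√h₀ − √h)/0.0199 = 2·6.52·(√5.67 − √0.917)/0.0199
  = 13.040 × (2.3812 − 0.95760) / 0.0199 = 932.84 s.

933 s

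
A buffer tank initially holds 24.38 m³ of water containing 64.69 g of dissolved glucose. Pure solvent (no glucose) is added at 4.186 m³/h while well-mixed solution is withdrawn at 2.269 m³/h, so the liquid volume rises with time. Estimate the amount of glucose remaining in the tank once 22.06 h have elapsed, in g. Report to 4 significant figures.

Let m(t) be the amount of glucose. Volume: V(t) = V₀ + (Q_in − Q_out) t = 24.38 + 1.91700 t; V(22.06) = 66.6690 m³.
Species balance (pure solvent in): dm/dt = −Q_out · m/V(t).
dm/m = −Q_out dt/(V₀ + 1.91700 t); integrating gives ln(m/m₀) = −(Q_out/(Q_in−Q_out)) ln(V/V₀).
m = m₀ (V₀/V)^(Q_out/(Q_in−Q_out)) = 64.69 × (24.38/66.6690)^(1.18362) = 19.6664 g.

19.67 g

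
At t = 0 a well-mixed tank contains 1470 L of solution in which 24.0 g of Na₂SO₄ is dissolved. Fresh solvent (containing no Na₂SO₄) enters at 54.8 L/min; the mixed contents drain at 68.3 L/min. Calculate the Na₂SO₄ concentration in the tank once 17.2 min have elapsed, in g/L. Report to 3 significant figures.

0.00812 g/L

Total volume: dV/dt = Q_in − Q_out = -13.500 L/min, so V(t) = 1470 − 13.500 t and V(17.2) = 1237.8 L.
No Na₂SO₄ enters, so dm/dt = −Q_out · (m/V).
Separate: dm/m = −Q_out dt/V(t) ⇒ ln(m/m₀) = −(Q_out/(Q_in−Q_out)) ln(V/V₀).
m = m₀ (V₀/V)^(Q_out/(Q_in−Q_out)) = 24.0 × (1470/1237.8)^(-5.0593) = 10.057 g.
C = m/V = 10.057/1237.8 = 0.0081246 g/L.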